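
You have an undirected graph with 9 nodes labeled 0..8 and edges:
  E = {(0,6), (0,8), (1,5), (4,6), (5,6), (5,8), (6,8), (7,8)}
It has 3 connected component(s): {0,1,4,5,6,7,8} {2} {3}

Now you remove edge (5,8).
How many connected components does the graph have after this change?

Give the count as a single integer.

Initial component count: 3
Remove (5,8): not a bridge. Count unchanged: 3.
  After removal, components: {0,1,4,5,6,7,8} {2} {3}
New component count: 3

Answer: 3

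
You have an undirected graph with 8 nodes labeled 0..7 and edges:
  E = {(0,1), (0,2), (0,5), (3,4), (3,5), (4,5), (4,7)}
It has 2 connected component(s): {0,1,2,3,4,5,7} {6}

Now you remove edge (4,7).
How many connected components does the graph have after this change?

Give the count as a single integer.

Initial component count: 2
Remove (4,7): it was a bridge. Count increases: 2 -> 3.
  After removal, components: {0,1,2,3,4,5} {6} {7}
New component count: 3

Answer: 3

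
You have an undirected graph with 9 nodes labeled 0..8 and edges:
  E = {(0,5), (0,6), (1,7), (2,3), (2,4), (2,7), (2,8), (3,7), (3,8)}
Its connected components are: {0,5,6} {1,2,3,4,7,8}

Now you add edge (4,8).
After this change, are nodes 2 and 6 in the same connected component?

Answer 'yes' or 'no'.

Initial components: {0,5,6} {1,2,3,4,7,8}
Adding edge (4,8): both already in same component {1,2,3,4,7,8}. No change.
New components: {0,5,6} {1,2,3,4,7,8}
Are 2 and 6 in the same component? no

Answer: no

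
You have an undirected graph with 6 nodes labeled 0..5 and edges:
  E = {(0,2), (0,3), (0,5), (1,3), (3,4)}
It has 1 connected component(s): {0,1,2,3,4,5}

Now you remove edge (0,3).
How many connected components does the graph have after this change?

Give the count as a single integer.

Initial component count: 1
Remove (0,3): it was a bridge. Count increases: 1 -> 2.
  After removal, components: {0,2,5} {1,3,4}
New component count: 2

Answer: 2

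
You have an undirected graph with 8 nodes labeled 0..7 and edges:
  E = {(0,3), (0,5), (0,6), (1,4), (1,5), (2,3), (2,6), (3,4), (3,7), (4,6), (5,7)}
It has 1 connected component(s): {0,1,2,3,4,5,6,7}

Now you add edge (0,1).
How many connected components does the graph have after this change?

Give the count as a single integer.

Initial component count: 1
Add (0,1): endpoints already in same component. Count unchanged: 1.
New component count: 1

Answer: 1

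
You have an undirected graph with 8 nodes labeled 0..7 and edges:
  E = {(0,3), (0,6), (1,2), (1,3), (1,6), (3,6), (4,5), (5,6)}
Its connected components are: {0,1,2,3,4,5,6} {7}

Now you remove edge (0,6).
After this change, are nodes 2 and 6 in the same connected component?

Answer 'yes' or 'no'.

Initial components: {0,1,2,3,4,5,6} {7}
Removing edge (0,6): not a bridge — component count unchanged at 2.
New components: {0,1,2,3,4,5,6} {7}
Are 2 and 6 in the same component? yes

Answer: yes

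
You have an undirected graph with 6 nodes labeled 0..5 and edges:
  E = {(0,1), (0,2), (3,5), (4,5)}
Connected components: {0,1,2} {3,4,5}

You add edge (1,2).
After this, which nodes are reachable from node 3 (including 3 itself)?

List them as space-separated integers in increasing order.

Answer: 3 4 5

Derivation:
Before: nodes reachable from 3: {3,4,5}
Adding (1,2): both endpoints already in same component. Reachability from 3 unchanged.
After: nodes reachable from 3: {3,4,5}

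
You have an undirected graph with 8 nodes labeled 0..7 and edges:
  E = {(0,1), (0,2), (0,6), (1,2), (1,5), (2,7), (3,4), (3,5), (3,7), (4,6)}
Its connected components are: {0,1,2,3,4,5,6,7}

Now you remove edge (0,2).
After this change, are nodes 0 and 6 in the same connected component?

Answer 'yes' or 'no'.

Answer: yes

Derivation:
Initial components: {0,1,2,3,4,5,6,7}
Removing edge (0,2): not a bridge — component count unchanged at 1.
New components: {0,1,2,3,4,5,6,7}
Are 0 and 6 in the same component? yes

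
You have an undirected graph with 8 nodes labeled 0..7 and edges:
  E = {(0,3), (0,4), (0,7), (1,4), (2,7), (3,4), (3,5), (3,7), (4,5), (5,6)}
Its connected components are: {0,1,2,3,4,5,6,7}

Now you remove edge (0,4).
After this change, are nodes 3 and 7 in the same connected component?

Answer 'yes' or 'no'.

Initial components: {0,1,2,3,4,5,6,7}
Removing edge (0,4): not a bridge — component count unchanged at 1.
New components: {0,1,2,3,4,5,6,7}
Are 3 and 7 in the same component? yes

Answer: yes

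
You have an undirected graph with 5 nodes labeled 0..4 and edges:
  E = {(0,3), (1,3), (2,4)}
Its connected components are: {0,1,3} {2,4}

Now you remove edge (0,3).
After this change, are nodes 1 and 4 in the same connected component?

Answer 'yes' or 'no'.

Initial components: {0,1,3} {2,4}
Removing edge (0,3): it was a bridge — component count 2 -> 3.
New components: {0} {1,3} {2,4}
Are 1 and 4 in the same component? no

Answer: no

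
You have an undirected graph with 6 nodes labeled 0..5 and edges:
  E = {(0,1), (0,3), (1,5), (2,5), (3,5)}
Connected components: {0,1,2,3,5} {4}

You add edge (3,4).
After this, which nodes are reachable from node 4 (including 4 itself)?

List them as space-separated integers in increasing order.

Answer: 0 1 2 3 4 5

Derivation:
Before: nodes reachable from 4: {4}
Adding (3,4): merges 4's component with another. Reachability grows.
After: nodes reachable from 4: {0,1,2,3,4,5}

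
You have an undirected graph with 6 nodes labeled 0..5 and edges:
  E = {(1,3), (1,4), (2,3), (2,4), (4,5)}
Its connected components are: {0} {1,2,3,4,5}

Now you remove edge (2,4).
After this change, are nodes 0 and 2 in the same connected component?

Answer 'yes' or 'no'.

Answer: no

Derivation:
Initial components: {0} {1,2,3,4,5}
Removing edge (2,4): not a bridge — component count unchanged at 2.
New components: {0} {1,2,3,4,5}
Are 0 and 2 in the same component? no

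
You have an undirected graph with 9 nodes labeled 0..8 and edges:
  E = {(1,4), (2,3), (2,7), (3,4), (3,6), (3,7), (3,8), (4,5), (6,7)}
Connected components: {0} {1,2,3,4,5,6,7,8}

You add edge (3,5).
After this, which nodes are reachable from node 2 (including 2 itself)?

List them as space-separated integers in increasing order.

Answer: 1 2 3 4 5 6 7 8

Derivation:
Before: nodes reachable from 2: {1,2,3,4,5,6,7,8}
Adding (3,5): both endpoints already in same component. Reachability from 2 unchanged.
After: nodes reachable from 2: {1,2,3,4,5,6,7,8}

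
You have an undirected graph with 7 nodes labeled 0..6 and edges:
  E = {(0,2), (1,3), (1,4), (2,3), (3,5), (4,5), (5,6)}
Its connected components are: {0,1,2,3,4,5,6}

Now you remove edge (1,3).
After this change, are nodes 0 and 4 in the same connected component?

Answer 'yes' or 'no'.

Answer: yes

Derivation:
Initial components: {0,1,2,3,4,5,6}
Removing edge (1,3): not a bridge — component count unchanged at 1.
New components: {0,1,2,3,4,5,6}
Are 0 and 4 in the same component? yes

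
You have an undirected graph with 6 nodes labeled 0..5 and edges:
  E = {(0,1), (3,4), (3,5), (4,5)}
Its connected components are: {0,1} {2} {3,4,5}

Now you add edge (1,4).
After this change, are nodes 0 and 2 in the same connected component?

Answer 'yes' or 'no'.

Initial components: {0,1} {2} {3,4,5}
Adding edge (1,4): merges {0,1} and {3,4,5}.
New components: {0,1,3,4,5} {2}
Are 0 and 2 in the same component? no

Answer: no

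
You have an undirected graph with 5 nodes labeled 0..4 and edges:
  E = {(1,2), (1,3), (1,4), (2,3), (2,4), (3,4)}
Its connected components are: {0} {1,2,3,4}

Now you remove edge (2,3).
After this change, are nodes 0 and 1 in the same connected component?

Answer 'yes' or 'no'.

Answer: no

Derivation:
Initial components: {0} {1,2,3,4}
Removing edge (2,3): not a bridge — component count unchanged at 2.
New components: {0} {1,2,3,4}
Are 0 and 1 in the same component? no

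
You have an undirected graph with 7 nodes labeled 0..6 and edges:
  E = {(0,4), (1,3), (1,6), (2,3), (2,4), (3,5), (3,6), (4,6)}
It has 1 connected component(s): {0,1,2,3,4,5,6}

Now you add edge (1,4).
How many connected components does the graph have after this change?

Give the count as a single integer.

Answer: 1

Derivation:
Initial component count: 1
Add (1,4): endpoints already in same component. Count unchanged: 1.
New component count: 1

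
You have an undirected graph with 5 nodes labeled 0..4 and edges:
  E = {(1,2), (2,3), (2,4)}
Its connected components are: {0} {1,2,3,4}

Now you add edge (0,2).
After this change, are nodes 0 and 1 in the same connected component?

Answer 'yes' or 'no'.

Initial components: {0} {1,2,3,4}
Adding edge (0,2): merges {0} and {1,2,3,4}.
New components: {0,1,2,3,4}
Are 0 and 1 in the same component? yes

Answer: yes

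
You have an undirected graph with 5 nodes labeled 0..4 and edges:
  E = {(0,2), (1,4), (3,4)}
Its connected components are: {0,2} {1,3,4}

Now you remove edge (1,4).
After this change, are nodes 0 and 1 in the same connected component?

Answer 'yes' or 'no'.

Initial components: {0,2} {1,3,4}
Removing edge (1,4): it was a bridge — component count 2 -> 3.
New components: {0,2} {1} {3,4}
Are 0 and 1 in the same component? no

Answer: no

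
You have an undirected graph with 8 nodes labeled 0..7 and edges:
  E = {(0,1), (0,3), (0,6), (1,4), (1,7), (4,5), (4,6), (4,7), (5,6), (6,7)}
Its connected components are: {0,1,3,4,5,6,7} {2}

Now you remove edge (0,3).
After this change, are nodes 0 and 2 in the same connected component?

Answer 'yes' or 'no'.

Answer: no

Derivation:
Initial components: {0,1,3,4,5,6,7} {2}
Removing edge (0,3): it was a bridge — component count 2 -> 3.
New components: {0,1,4,5,6,7} {2} {3}
Are 0 and 2 in the same component? no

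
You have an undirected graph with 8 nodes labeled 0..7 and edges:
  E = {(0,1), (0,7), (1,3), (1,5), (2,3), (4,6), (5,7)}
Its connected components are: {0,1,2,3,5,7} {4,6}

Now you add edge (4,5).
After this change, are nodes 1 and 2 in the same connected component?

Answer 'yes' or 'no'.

Answer: yes

Derivation:
Initial components: {0,1,2,3,5,7} {4,6}
Adding edge (4,5): merges {4,6} and {0,1,2,3,5,7}.
New components: {0,1,2,3,4,5,6,7}
Are 1 and 2 in the same component? yes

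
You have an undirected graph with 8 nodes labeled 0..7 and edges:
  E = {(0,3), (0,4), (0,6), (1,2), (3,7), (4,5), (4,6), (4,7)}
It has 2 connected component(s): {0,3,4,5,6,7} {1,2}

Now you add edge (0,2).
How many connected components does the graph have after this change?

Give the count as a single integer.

Initial component count: 2
Add (0,2): merges two components. Count decreases: 2 -> 1.
New component count: 1

Answer: 1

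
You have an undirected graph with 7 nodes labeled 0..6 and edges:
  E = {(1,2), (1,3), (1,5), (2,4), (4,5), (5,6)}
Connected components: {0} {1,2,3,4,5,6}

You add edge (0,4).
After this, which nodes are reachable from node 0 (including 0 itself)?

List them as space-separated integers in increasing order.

Answer: 0 1 2 3 4 5 6

Derivation:
Before: nodes reachable from 0: {0}
Adding (0,4): merges 0's component with another. Reachability grows.
After: nodes reachable from 0: {0,1,2,3,4,5,6}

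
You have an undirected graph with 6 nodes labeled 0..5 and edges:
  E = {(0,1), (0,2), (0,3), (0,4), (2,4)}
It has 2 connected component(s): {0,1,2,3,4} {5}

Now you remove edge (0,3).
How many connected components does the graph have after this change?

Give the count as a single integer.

Answer: 3

Derivation:
Initial component count: 2
Remove (0,3): it was a bridge. Count increases: 2 -> 3.
  After removal, components: {0,1,2,4} {3} {5}
New component count: 3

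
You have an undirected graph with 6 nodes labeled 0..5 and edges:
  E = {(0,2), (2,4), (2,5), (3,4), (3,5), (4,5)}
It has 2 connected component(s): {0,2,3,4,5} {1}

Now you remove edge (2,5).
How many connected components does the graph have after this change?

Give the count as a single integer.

Answer: 2

Derivation:
Initial component count: 2
Remove (2,5): not a bridge. Count unchanged: 2.
  After removal, components: {0,2,3,4,5} {1}
New component count: 2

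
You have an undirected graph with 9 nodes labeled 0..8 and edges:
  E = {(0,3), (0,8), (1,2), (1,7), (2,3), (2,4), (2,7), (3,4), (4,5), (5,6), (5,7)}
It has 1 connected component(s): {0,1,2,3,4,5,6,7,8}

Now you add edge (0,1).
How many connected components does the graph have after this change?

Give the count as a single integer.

Initial component count: 1
Add (0,1): endpoints already in same component. Count unchanged: 1.
New component count: 1

Answer: 1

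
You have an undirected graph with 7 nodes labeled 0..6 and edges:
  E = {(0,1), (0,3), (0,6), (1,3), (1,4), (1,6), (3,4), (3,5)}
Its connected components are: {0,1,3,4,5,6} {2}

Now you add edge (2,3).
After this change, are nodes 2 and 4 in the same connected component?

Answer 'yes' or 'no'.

Initial components: {0,1,3,4,5,6} {2}
Adding edge (2,3): merges {2} and {0,1,3,4,5,6}.
New components: {0,1,2,3,4,5,6}
Are 2 and 4 in the same component? yes

Answer: yes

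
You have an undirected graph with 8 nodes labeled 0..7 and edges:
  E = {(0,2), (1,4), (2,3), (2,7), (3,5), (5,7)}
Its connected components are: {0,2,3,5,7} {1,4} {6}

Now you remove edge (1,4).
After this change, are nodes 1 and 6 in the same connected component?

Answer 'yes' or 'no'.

Answer: no

Derivation:
Initial components: {0,2,3,5,7} {1,4} {6}
Removing edge (1,4): it was a bridge — component count 3 -> 4.
New components: {0,2,3,5,7} {1} {4} {6}
Are 1 and 6 in the same component? no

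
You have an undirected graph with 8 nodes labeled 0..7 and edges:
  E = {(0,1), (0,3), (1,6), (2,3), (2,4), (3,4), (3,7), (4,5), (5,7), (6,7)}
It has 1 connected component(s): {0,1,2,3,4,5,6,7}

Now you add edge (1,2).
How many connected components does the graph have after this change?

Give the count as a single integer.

Answer: 1

Derivation:
Initial component count: 1
Add (1,2): endpoints already in same component. Count unchanged: 1.
New component count: 1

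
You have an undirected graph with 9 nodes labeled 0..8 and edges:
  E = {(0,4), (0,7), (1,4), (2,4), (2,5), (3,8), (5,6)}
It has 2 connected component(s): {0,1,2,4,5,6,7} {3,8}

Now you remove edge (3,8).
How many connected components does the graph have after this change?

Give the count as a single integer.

Answer: 3

Derivation:
Initial component count: 2
Remove (3,8): it was a bridge. Count increases: 2 -> 3.
  After removal, components: {0,1,2,4,5,6,7} {3} {8}
New component count: 3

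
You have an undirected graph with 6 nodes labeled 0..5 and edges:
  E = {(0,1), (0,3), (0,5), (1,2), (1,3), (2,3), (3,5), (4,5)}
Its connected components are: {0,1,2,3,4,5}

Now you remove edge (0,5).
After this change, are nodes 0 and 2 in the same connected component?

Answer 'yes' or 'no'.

Answer: yes

Derivation:
Initial components: {0,1,2,3,4,5}
Removing edge (0,5): not a bridge — component count unchanged at 1.
New components: {0,1,2,3,4,5}
Are 0 and 2 in the same component? yes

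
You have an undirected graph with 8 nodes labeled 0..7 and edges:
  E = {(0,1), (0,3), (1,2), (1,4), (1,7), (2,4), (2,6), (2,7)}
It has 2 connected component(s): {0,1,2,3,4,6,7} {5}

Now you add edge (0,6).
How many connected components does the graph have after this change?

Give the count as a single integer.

Answer: 2

Derivation:
Initial component count: 2
Add (0,6): endpoints already in same component. Count unchanged: 2.
New component count: 2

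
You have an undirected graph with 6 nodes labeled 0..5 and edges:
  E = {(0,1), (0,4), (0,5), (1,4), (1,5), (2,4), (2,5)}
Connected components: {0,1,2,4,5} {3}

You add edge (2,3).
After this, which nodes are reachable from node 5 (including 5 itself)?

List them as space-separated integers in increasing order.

Before: nodes reachable from 5: {0,1,2,4,5}
Adding (2,3): merges 5's component with another. Reachability grows.
After: nodes reachable from 5: {0,1,2,3,4,5}

Answer: 0 1 2 3 4 5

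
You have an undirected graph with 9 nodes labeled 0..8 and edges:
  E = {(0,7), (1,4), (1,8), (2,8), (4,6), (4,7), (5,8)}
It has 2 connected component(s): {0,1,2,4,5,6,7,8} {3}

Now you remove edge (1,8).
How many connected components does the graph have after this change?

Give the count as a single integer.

Answer: 3

Derivation:
Initial component count: 2
Remove (1,8): it was a bridge. Count increases: 2 -> 3.
  After removal, components: {0,1,4,6,7} {2,5,8} {3}
New component count: 3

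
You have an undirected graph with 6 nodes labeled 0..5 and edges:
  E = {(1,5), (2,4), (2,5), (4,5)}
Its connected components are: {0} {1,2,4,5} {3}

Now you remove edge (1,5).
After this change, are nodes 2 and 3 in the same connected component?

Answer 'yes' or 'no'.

Answer: no

Derivation:
Initial components: {0} {1,2,4,5} {3}
Removing edge (1,5): it was a bridge — component count 3 -> 4.
New components: {0} {1} {2,4,5} {3}
Are 2 and 3 in the same component? no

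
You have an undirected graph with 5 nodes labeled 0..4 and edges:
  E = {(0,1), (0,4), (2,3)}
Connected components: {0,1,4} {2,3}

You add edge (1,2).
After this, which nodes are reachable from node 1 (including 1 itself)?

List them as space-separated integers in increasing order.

Before: nodes reachable from 1: {0,1,4}
Adding (1,2): merges 1's component with another. Reachability grows.
After: nodes reachable from 1: {0,1,2,3,4}

Answer: 0 1 2 3 4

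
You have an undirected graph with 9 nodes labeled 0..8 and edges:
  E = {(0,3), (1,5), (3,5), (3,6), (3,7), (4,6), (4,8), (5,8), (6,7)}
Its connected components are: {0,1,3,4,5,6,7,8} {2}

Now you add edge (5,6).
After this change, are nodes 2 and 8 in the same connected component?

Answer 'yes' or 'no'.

Answer: no

Derivation:
Initial components: {0,1,3,4,5,6,7,8} {2}
Adding edge (5,6): both already in same component {0,1,3,4,5,6,7,8}. No change.
New components: {0,1,3,4,5,6,7,8} {2}
Are 2 and 8 in the same component? no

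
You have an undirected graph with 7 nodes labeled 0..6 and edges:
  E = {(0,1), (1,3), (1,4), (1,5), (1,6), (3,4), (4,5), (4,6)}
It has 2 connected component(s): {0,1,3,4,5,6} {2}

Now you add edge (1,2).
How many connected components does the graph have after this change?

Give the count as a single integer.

Answer: 1

Derivation:
Initial component count: 2
Add (1,2): merges two components. Count decreases: 2 -> 1.
New component count: 1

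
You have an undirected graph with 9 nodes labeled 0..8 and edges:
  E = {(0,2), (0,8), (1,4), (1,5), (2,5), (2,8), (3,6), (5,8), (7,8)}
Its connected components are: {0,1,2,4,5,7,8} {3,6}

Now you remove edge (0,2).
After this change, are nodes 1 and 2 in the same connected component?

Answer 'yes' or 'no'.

Answer: yes

Derivation:
Initial components: {0,1,2,4,5,7,8} {3,6}
Removing edge (0,2): not a bridge — component count unchanged at 2.
New components: {0,1,2,4,5,7,8} {3,6}
Are 1 and 2 in the same component? yes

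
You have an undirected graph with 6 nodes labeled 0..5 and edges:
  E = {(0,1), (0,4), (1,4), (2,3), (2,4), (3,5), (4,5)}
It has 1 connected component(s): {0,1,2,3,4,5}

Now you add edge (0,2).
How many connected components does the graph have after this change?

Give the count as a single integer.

Answer: 1

Derivation:
Initial component count: 1
Add (0,2): endpoints already in same component. Count unchanged: 1.
New component count: 1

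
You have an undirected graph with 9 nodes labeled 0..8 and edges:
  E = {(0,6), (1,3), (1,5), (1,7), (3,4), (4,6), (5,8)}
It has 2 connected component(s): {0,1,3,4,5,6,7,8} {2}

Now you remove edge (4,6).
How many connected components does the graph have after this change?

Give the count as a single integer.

Initial component count: 2
Remove (4,6): it was a bridge. Count increases: 2 -> 3.
  After removal, components: {0,6} {1,3,4,5,7,8} {2}
New component count: 3

Answer: 3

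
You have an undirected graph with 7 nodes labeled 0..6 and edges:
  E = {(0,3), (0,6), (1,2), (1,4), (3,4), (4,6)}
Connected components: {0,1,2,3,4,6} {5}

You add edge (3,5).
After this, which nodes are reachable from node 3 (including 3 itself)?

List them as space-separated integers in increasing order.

Answer: 0 1 2 3 4 5 6

Derivation:
Before: nodes reachable from 3: {0,1,2,3,4,6}
Adding (3,5): merges 3's component with another. Reachability grows.
After: nodes reachable from 3: {0,1,2,3,4,5,6}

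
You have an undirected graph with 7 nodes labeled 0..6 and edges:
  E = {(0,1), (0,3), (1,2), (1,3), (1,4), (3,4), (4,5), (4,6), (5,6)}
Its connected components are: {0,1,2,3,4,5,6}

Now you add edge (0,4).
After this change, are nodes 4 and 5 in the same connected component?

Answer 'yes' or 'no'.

Initial components: {0,1,2,3,4,5,6}
Adding edge (0,4): both already in same component {0,1,2,3,4,5,6}. No change.
New components: {0,1,2,3,4,5,6}
Are 4 and 5 in the same component? yes

Answer: yes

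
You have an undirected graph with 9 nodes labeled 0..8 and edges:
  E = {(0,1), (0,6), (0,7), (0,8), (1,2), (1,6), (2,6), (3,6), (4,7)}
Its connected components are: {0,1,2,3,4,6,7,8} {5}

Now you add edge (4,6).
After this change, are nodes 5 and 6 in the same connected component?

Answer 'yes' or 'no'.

Initial components: {0,1,2,3,4,6,7,8} {5}
Adding edge (4,6): both already in same component {0,1,2,3,4,6,7,8}. No change.
New components: {0,1,2,3,4,6,7,8} {5}
Are 5 and 6 in the same component? no

Answer: no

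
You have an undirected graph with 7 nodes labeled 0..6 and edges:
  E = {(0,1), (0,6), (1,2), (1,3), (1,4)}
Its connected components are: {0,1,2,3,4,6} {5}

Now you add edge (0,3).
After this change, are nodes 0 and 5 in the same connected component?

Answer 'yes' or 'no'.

Answer: no

Derivation:
Initial components: {0,1,2,3,4,6} {5}
Adding edge (0,3): both already in same component {0,1,2,3,4,6}. No change.
New components: {0,1,2,3,4,6} {5}
Are 0 and 5 in the same component? no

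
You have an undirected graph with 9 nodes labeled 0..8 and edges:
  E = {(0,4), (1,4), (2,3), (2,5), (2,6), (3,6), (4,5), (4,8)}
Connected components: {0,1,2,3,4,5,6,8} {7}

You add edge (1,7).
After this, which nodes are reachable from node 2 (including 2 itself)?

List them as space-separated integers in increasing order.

Answer: 0 1 2 3 4 5 6 7 8

Derivation:
Before: nodes reachable from 2: {0,1,2,3,4,5,6,8}
Adding (1,7): merges 2's component with another. Reachability grows.
After: nodes reachable from 2: {0,1,2,3,4,5,6,7,8}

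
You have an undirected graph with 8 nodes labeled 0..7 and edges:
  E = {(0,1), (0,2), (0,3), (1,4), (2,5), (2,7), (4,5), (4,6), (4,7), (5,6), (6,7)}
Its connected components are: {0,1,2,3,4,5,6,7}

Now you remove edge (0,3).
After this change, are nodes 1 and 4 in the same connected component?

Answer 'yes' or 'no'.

Answer: yes

Derivation:
Initial components: {0,1,2,3,4,5,6,7}
Removing edge (0,3): it was a bridge — component count 1 -> 2.
New components: {0,1,2,4,5,6,7} {3}
Are 1 and 4 in the same component? yes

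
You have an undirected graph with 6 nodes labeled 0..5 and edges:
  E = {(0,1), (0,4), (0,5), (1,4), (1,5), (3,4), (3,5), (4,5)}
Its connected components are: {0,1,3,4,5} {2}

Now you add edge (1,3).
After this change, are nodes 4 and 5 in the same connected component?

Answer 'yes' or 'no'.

Answer: yes

Derivation:
Initial components: {0,1,3,4,5} {2}
Adding edge (1,3): both already in same component {0,1,3,4,5}. No change.
New components: {0,1,3,4,5} {2}
Are 4 and 5 in the same component? yes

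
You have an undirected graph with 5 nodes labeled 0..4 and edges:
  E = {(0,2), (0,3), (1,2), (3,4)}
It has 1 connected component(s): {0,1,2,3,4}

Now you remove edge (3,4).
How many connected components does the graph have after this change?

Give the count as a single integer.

Answer: 2

Derivation:
Initial component count: 1
Remove (3,4): it was a bridge. Count increases: 1 -> 2.
  After removal, components: {0,1,2,3} {4}
New component count: 2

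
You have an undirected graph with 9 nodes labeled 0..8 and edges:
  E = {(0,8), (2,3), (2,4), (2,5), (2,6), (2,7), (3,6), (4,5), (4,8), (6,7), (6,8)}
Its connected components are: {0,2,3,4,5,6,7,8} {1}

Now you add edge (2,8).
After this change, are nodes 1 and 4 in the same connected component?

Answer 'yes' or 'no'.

Answer: no

Derivation:
Initial components: {0,2,3,4,5,6,7,8} {1}
Adding edge (2,8): both already in same component {0,2,3,4,5,6,7,8}. No change.
New components: {0,2,3,4,5,6,7,8} {1}
Are 1 and 4 in the same component? no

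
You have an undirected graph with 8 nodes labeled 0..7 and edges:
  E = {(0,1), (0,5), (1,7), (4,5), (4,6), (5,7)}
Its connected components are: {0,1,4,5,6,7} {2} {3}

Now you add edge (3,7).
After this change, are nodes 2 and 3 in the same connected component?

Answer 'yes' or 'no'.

Initial components: {0,1,4,5,6,7} {2} {3}
Adding edge (3,7): merges {3} and {0,1,4,5,6,7}.
New components: {0,1,3,4,5,6,7} {2}
Are 2 and 3 in the same component? no

Answer: no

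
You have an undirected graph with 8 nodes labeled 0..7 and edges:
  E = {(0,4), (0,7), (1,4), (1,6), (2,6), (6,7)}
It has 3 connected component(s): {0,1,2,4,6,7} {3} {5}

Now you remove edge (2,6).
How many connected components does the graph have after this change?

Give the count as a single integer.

Initial component count: 3
Remove (2,6): it was a bridge. Count increases: 3 -> 4.
  After removal, components: {0,1,4,6,7} {2} {3} {5}
New component count: 4

Answer: 4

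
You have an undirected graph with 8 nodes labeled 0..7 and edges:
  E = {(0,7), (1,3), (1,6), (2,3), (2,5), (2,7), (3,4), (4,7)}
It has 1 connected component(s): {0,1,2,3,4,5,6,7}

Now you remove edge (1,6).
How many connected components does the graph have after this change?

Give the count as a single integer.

Answer: 2

Derivation:
Initial component count: 1
Remove (1,6): it was a bridge. Count increases: 1 -> 2.
  After removal, components: {0,1,2,3,4,5,7} {6}
New component count: 2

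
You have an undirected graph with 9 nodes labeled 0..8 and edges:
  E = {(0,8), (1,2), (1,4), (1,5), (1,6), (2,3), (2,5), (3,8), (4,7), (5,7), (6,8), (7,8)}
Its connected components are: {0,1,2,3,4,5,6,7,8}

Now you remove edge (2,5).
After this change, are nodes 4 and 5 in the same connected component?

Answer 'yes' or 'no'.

Answer: yes

Derivation:
Initial components: {0,1,2,3,4,5,6,7,8}
Removing edge (2,5): not a bridge — component count unchanged at 1.
New components: {0,1,2,3,4,5,6,7,8}
Are 4 and 5 in the same component? yes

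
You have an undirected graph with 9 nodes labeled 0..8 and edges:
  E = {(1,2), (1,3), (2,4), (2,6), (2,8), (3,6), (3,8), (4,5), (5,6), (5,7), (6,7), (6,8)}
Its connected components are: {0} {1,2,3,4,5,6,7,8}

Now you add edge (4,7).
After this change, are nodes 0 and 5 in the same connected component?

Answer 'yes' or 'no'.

Initial components: {0} {1,2,3,4,5,6,7,8}
Adding edge (4,7): both already in same component {1,2,3,4,5,6,7,8}. No change.
New components: {0} {1,2,3,4,5,6,7,8}
Are 0 and 5 in the same component? no

Answer: no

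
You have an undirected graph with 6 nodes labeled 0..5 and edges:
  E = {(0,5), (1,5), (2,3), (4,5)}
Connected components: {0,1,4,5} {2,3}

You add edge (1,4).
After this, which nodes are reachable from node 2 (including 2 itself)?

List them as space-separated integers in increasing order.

Answer: 2 3

Derivation:
Before: nodes reachable from 2: {2,3}
Adding (1,4): both endpoints already in same component. Reachability from 2 unchanged.
After: nodes reachable from 2: {2,3}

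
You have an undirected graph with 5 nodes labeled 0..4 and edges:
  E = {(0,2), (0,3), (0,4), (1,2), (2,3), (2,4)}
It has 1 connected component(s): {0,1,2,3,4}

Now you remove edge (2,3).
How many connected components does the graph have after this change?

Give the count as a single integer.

Initial component count: 1
Remove (2,3): not a bridge. Count unchanged: 1.
  After removal, components: {0,1,2,3,4}
New component count: 1

Answer: 1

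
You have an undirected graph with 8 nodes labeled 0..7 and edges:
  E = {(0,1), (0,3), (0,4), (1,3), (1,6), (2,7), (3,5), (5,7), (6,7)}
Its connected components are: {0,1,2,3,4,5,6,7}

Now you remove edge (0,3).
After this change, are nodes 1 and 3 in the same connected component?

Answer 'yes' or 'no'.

Answer: yes

Derivation:
Initial components: {0,1,2,3,4,5,6,7}
Removing edge (0,3): not a bridge — component count unchanged at 1.
New components: {0,1,2,3,4,5,6,7}
Are 1 and 3 in the same component? yes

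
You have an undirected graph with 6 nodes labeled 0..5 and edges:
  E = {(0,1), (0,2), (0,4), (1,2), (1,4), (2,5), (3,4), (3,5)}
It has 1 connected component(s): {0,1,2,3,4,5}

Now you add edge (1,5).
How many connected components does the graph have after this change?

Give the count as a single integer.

Initial component count: 1
Add (1,5): endpoints already in same component. Count unchanged: 1.
New component count: 1

Answer: 1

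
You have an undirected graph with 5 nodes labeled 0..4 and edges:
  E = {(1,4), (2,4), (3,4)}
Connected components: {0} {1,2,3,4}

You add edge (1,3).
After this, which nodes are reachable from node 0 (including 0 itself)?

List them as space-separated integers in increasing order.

Before: nodes reachable from 0: {0}
Adding (1,3): both endpoints already in same component. Reachability from 0 unchanged.
After: nodes reachable from 0: {0}

Answer: 0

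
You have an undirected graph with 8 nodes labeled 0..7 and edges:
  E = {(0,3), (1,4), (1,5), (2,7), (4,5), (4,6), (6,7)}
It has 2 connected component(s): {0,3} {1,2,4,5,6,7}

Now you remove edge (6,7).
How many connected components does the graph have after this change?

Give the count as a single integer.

Initial component count: 2
Remove (6,7): it was a bridge. Count increases: 2 -> 3.
  After removal, components: {0,3} {1,4,5,6} {2,7}
New component count: 3

Answer: 3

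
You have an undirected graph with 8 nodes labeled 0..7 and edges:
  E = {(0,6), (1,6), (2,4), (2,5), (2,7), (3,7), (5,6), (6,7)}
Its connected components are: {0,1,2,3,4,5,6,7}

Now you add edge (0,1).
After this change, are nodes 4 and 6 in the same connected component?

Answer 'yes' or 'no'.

Answer: yes

Derivation:
Initial components: {0,1,2,3,4,5,6,7}
Adding edge (0,1): both already in same component {0,1,2,3,4,5,6,7}. No change.
New components: {0,1,2,3,4,5,6,7}
Are 4 and 6 in the same component? yes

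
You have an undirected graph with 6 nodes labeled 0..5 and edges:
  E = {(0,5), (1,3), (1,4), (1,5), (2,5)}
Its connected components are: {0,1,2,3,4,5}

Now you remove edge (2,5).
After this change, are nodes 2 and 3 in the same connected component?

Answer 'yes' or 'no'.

Answer: no

Derivation:
Initial components: {0,1,2,3,4,5}
Removing edge (2,5): it was a bridge — component count 1 -> 2.
New components: {0,1,3,4,5} {2}
Are 2 and 3 in the same component? no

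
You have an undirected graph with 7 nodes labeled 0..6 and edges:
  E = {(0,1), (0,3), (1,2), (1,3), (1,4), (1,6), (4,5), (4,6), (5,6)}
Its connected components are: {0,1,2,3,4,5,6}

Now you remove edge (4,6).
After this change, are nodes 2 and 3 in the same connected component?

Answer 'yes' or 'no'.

Initial components: {0,1,2,3,4,5,6}
Removing edge (4,6): not a bridge — component count unchanged at 1.
New components: {0,1,2,3,4,5,6}
Are 2 and 3 in the same component? yes

Answer: yes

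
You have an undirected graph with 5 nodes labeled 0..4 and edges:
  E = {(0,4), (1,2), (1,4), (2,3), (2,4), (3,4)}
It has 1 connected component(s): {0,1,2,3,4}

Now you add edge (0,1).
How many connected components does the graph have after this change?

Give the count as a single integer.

Initial component count: 1
Add (0,1): endpoints already in same component. Count unchanged: 1.
New component count: 1

Answer: 1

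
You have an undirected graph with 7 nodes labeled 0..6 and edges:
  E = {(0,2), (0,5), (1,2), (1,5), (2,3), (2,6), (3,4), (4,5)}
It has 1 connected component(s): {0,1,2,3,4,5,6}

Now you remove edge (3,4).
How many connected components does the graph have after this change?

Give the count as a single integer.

Answer: 1

Derivation:
Initial component count: 1
Remove (3,4): not a bridge. Count unchanged: 1.
  After removal, components: {0,1,2,3,4,5,6}
New component count: 1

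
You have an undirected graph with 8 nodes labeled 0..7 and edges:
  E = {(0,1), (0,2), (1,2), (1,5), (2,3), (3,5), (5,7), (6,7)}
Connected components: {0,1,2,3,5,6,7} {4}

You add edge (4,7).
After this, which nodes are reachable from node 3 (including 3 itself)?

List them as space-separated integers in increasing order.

Before: nodes reachable from 3: {0,1,2,3,5,6,7}
Adding (4,7): merges 3's component with another. Reachability grows.
After: nodes reachable from 3: {0,1,2,3,4,5,6,7}

Answer: 0 1 2 3 4 5 6 7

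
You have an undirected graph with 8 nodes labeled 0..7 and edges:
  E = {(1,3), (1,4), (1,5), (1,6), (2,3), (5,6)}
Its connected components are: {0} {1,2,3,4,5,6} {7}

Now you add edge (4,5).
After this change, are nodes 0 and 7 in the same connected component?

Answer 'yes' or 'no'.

Answer: no

Derivation:
Initial components: {0} {1,2,3,4,5,6} {7}
Adding edge (4,5): both already in same component {1,2,3,4,5,6}. No change.
New components: {0} {1,2,3,4,5,6} {7}
Are 0 and 7 in the same component? no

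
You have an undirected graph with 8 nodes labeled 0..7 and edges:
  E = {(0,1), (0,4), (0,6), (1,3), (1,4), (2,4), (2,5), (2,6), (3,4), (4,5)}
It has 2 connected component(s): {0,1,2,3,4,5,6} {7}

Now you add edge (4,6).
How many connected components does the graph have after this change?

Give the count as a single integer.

Initial component count: 2
Add (4,6): endpoints already in same component. Count unchanged: 2.
New component count: 2

Answer: 2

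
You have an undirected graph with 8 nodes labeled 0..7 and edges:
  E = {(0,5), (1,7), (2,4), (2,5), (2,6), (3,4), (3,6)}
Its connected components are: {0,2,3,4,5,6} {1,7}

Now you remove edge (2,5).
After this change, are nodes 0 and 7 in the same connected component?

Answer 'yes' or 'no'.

Initial components: {0,2,3,4,5,6} {1,7}
Removing edge (2,5): it was a bridge — component count 2 -> 3.
New components: {0,5} {1,7} {2,3,4,6}
Are 0 and 7 in the same component? no

Answer: no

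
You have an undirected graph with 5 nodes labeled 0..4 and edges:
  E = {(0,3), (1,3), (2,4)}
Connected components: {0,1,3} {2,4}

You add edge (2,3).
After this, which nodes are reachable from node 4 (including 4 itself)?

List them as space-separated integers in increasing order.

Before: nodes reachable from 4: {2,4}
Adding (2,3): merges 4's component with another. Reachability grows.
After: nodes reachable from 4: {0,1,2,3,4}

Answer: 0 1 2 3 4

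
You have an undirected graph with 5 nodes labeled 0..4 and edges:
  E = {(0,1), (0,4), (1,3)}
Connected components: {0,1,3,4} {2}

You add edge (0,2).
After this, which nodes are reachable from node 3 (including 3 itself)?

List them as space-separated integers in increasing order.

Before: nodes reachable from 3: {0,1,3,4}
Adding (0,2): merges 3's component with another. Reachability grows.
After: nodes reachable from 3: {0,1,2,3,4}

Answer: 0 1 2 3 4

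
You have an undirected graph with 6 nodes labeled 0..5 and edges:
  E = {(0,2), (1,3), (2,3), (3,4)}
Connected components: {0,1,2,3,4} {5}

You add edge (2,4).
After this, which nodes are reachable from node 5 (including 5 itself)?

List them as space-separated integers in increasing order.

Answer: 5

Derivation:
Before: nodes reachable from 5: {5}
Adding (2,4): both endpoints already in same component. Reachability from 5 unchanged.
After: nodes reachable from 5: {5}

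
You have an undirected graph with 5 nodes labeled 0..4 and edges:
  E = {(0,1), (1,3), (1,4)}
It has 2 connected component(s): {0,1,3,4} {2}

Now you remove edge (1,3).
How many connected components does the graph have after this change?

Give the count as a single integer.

Initial component count: 2
Remove (1,3): it was a bridge. Count increases: 2 -> 3.
  After removal, components: {0,1,4} {2} {3}
New component count: 3

Answer: 3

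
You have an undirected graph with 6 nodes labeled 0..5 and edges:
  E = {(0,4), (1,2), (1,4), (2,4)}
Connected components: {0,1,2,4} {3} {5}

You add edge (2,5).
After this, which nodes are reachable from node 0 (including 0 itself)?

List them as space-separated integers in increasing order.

Answer: 0 1 2 4 5

Derivation:
Before: nodes reachable from 0: {0,1,2,4}
Adding (2,5): merges 0's component with another. Reachability grows.
After: nodes reachable from 0: {0,1,2,4,5}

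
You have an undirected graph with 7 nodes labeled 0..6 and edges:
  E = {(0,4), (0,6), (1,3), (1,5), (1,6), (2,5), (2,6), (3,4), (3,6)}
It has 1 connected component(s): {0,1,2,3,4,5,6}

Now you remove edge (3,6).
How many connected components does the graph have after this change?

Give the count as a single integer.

Answer: 1

Derivation:
Initial component count: 1
Remove (3,6): not a bridge. Count unchanged: 1.
  After removal, components: {0,1,2,3,4,5,6}
New component count: 1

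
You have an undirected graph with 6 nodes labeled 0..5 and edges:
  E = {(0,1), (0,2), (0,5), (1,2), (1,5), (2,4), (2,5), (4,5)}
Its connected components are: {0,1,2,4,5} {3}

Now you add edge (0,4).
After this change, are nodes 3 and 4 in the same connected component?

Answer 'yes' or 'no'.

Initial components: {0,1,2,4,5} {3}
Adding edge (0,4): both already in same component {0,1,2,4,5}. No change.
New components: {0,1,2,4,5} {3}
Are 3 and 4 in the same component? no

Answer: no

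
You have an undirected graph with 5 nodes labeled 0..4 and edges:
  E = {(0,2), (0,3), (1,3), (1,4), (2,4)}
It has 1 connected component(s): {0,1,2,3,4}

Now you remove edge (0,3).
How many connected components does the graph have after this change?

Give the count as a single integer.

Initial component count: 1
Remove (0,3): not a bridge. Count unchanged: 1.
  After removal, components: {0,1,2,3,4}
New component count: 1

Answer: 1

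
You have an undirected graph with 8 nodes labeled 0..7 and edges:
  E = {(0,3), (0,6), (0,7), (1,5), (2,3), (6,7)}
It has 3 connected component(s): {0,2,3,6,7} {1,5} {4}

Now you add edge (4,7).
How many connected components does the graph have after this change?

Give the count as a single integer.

Initial component count: 3
Add (4,7): merges two components. Count decreases: 3 -> 2.
New component count: 2

Answer: 2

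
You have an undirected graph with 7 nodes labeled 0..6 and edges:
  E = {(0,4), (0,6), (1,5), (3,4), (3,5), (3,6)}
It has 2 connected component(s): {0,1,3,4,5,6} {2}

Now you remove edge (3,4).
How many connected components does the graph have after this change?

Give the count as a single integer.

Initial component count: 2
Remove (3,4): not a bridge. Count unchanged: 2.
  After removal, components: {0,1,3,4,5,6} {2}
New component count: 2

Answer: 2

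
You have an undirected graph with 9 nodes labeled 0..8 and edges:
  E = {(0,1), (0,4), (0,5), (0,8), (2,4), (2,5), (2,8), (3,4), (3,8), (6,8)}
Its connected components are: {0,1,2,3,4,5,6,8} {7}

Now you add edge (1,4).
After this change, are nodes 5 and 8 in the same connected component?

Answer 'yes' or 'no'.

Answer: yes

Derivation:
Initial components: {0,1,2,3,4,5,6,8} {7}
Adding edge (1,4): both already in same component {0,1,2,3,4,5,6,8}. No change.
New components: {0,1,2,3,4,5,6,8} {7}
Are 5 and 8 in the same component? yes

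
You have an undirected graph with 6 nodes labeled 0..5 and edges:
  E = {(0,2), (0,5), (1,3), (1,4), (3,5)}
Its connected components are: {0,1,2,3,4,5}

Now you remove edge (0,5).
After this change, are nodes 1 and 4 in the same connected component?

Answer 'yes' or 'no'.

Initial components: {0,1,2,3,4,5}
Removing edge (0,5): it was a bridge — component count 1 -> 2.
New components: {0,2} {1,3,4,5}
Are 1 and 4 in the same component? yes

Answer: yes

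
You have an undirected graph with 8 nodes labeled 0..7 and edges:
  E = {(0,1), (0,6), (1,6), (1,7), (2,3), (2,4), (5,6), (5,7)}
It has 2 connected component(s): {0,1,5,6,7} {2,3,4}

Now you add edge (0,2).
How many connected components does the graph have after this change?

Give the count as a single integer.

Answer: 1

Derivation:
Initial component count: 2
Add (0,2): merges two components. Count decreases: 2 -> 1.
New component count: 1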